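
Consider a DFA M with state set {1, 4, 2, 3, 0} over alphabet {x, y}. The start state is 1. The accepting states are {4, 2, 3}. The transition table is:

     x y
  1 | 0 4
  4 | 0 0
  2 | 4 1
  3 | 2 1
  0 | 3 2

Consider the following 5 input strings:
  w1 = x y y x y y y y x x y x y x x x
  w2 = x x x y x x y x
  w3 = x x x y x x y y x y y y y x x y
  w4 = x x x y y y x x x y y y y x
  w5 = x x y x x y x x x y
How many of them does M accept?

w1:
  start at 1
  read 'x': 1 → 0
  read 'y': 0 → 2
  read 'y': 2 → 1
  read 'x': 1 → 0
  read 'y': 0 → 2
  read 'y': 2 → 1
  read 'y': 1 → 4
  read 'y': 4 → 0
  read 'x': 0 → 3
  read 'x': 3 → 2
  read 'y': 2 → 1
  read 'x': 1 → 0
  read 'y': 0 → 2
  read 'x': 2 → 4
  read 'x': 4 → 0
  read 'x': 0 → 3
  end 3, accepted
w2:
  start at 1
  read 'x': 1 → 0
  read 'x': 0 → 3
  read 'x': 3 → 2
  read 'y': 2 → 1
  read 'x': 1 → 0
  read 'x': 0 → 3
  read 'y': 3 → 1
  read 'x': 1 → 0
  end 0, rejected
w3:
  start at 1
  read 'x': 1 → 0
  read 'x': 0 → 3
  read 'x': 3 → 2
  read 'y': 2 → 1
  read 'x': 1 → 0
  read 'x': 0 → 3
  read 'y': 3 → 1
  read 'y': 1 → 4
  read 'x': 4 → 0
  read 'y': 0 → 2
  read 'y': 2 → 1
  read 'y': 1 → 4
  read 'y': 4 → 0
  read 'x': 0 → 3
  read 'x': 3 → 2
  read 'y': 2 → 1
  end 1, rejected
w4:
  start at 1
  read 'x': 1 → 0
  read 'x': 0 → 3
  read 'x': 3 → 2
  read 'y': 2 → 1
  read 'y': 1 → 4
  read 'y': 4 → 0
  read 'x': 0 → 3
  read 'x': 3 → 2
  read 'x': 2 → 4
  read 'y': 4 → 0
  read 'y': 0 → 2
  read 'y': 2 → 1
  read 'y': 1 → 4
  read 'x': 4 → 0
  end 0, rejected
w5:
  start at 1
  read 'x': 1 → 0
  read 'x': 0 → 3
  read 'y': 3 → 1
  read 'x': 1 → 0
  read 'x': 0 → 3
  read 'y': 3 → 1
  read 'x': 1 → 0
  read 'x': 0 → 3
  read 'x': 3 → 2
  read 'y': 2 → 1
  end 1, rejected

1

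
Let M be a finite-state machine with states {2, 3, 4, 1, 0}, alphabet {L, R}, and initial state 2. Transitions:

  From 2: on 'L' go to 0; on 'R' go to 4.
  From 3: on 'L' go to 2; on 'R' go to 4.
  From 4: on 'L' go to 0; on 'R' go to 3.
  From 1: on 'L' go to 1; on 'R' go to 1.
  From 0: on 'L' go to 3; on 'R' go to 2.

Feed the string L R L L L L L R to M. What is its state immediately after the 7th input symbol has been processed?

3

start at 2
read 'L': 2 → 0
read 'R': 0 → 2
read 'L': 2 → 0
read 'L': 0 → 3
read 'L': 3 → 2
read 'L': 2 → 0
read 'L': 0 → 3
After 7 symbols: 3.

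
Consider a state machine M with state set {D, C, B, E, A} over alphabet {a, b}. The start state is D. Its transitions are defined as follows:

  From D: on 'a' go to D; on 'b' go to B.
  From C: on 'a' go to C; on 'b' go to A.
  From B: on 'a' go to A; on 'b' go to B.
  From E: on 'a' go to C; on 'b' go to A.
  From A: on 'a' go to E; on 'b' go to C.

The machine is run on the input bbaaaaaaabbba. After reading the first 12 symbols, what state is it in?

D → B → B → A → E → C → C → C → C → C → A → C → A
After 12 symbols: A.

A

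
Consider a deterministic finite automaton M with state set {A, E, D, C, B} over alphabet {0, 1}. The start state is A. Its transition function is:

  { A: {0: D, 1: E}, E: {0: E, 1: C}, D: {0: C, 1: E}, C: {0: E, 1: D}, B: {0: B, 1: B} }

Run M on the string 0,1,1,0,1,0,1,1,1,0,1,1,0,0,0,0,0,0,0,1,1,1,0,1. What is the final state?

A → D → E → C → E → C → E → C → D → E → E → C → D → C → E → E → E → E → E → E → C → D → E → E → C

C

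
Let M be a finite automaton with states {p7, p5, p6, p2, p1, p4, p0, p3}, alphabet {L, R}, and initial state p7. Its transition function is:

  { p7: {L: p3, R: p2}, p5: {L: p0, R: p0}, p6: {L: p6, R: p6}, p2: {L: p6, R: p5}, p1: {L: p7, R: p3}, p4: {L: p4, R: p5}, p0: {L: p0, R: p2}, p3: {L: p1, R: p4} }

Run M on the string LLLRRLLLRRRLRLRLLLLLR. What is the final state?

p6

p7 → p3 → p1 → p7 → p2 → p5 → p0 → p0 → p0 → p2 → p5 → p0 → p0 → p2 → p6 → p6 → p6 → p6 → p6 → p6 → p6 → p6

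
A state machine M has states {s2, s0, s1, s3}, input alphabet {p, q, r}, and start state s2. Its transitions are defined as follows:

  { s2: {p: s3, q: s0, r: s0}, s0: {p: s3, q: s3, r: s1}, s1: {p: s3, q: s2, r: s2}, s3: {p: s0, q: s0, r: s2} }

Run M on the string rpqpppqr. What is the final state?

start at s2
read 'r': s2 → s0
read 'p': s0 → s3
read 'q': s3 → s0
read 'p': s0 → s3
read 'p': s3 → s0
read 'p': s0 → s3
read 'q': s3 → s0
read 'r': s0 → s1

s1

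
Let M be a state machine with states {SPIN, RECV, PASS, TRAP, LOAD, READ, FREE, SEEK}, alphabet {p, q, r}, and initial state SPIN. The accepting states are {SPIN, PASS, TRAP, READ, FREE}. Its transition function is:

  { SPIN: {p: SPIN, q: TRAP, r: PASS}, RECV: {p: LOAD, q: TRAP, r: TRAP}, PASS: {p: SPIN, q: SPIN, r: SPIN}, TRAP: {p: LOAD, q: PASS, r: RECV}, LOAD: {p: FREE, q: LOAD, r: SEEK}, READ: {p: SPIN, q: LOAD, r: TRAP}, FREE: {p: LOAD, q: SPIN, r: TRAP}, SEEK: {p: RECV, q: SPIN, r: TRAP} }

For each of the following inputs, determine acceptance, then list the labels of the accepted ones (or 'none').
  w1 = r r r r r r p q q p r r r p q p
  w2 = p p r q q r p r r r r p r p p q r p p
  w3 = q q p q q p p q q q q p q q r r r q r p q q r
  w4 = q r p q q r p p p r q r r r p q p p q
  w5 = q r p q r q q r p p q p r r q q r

w1:
  start at SPIN
  read 'r': SPIN → PASS
  read 'r': PASS → SPIN
  read 'r': SPIN → PASS
  read 'r': PASS → SPIN
  read 'r': SPIN → PASS
  read 'r': PASS → SPIN
  read 'p': SPIN → SPIN
  read 'q': SPIN → TRAP
  read 'q': TRAP → PASS
  read 'p': PASS → SPIN
  read 'r': SPIN → PASS
  read 'r': PASS → SPIN
  read 'r': SPIN → PASS
  read 'p': PASS → SPIN
  read 'q': SPIN → TRAP
  read 'p': TRAP → LOAD
  end LOAD, rejected
w2:
  start at SPIN
  read 'p': SPIN → SPIN
  read 'p': SPIN → SPIN
  read 'r': SPIN → PASS
  read 'q': PASS → SPIN
  read 'q': SPIN → TRAP
  read 'r': TRAP → RECV
  read 'p': RECV → LOAD
  read 'r': LOAD → SEEK
  read 'r': SEEK → TRAP
  read 'r': TRAP → RECV
  read 'r': RECV → TRAP
  read 'p': TRAP → LOAD
  read 'r': LOAD → SEEK
  read 'p': SEEK → RECV
  read 'p': RECV → LOAD
  read 'q': LOAD → LOAD
  read 'r': LOAD → SEEK
  read 'p': SEEK → RECV
  read 'p': RECV → LOAD
  end LOAD, rejected
w3:
  start at SPIN
  read 'q': SPIN → TRAP
  read 'q': TRAP → PASS
  read 'p': PASS → SPIN
  read 'q': SPIN → TRAP
  read 'q': TRAP → PASS
  read 'p': PASS → SPIN
  read 'p': SPIN → SPIN
  read 'q': SPIN → TRAP
  read 'q': TRAP → PASS
  read 'q': PASS → SPIN
  read 'q': SPIN → TRAP
  read 'p': TRAP → LOAD
  read 'q': LOAD → LOAD
  read 'q': LOAD → LOAD
  read 'r': LOAD → SEEK
  read 'r': SEEK → TRAP
  read 'r': TRAP → RECV
  read 'q': RECV → TRAP
  read 'r': TRAP → RECV
  read 'p': RECV → LOAD
  read 'q': LOAD → LOAD
  read 'q': LOAD → LOAD
  read 'r': LOAD → SEEK
  end SEEK, rejected
w4:
  start at SPIN
  read 'q': SPIN → TRAP
  read 'r': TRAP → RECV
  read 'p': RECV → LOAD
  read 'q': LOAD → LOAD
  read 'q': LOAD → LOAD
  read 'r': LOAD → SEEK
  read 'p': SEEK → RECV
  read 'p': RECV → LOAD
  read 'p': LOAD → FREE
  read 'r': FREE → TRAP
  read 'q': TRAP → PASS
  read 'r': PASS → SPIN
  read 'r': SPIN → PASS
  read 'r': PASS → SPIN
  read 'p': SPIN → SPIN
  read 'q': SPIN → TRAP
  read 'p': TRAP → LOAD
  read 'p': LOAD → FREE
  read 'q': FREE → SPIN
  end SPIN, accepted
w5:
  start at SPIN
  read 'q': SPIN → TRAP
  read 'r': TRAP → RECV
  read 'p': RECV → LOAD
  read 'q': LOAD → LOAD
  read 'r': LOAD → SEEK
  read 'q': SEEK → SPIN
  read 'q': SPIN → TRAP
  read 'r': TRAP → RECV
  read 'p': RECV → LOAD
  read 'p': LOAD → FREE
  read 'q': FREE → SPIN
  read 'p': SPIN → SPIN
  read 'r': SPIN → PASS
  read 'r': PASS → SPIN
  read 'q': SPIN → TRAP
  read 'q': TRAP → PASS
  read 'r': PASS → SPIN
  end SPIN, accepted

w4, w5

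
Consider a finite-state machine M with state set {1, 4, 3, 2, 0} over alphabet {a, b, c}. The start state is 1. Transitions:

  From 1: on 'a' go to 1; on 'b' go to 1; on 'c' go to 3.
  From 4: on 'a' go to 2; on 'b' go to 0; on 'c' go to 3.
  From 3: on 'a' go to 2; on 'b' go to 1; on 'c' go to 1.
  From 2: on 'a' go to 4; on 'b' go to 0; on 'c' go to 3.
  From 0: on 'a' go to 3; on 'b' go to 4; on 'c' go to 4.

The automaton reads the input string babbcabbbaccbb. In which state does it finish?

1 → 1 → 1 → 1 → 1 → 3 → 2 → 0 → 4 → 0 → 3 → 1 → 3 → 1 → 1

1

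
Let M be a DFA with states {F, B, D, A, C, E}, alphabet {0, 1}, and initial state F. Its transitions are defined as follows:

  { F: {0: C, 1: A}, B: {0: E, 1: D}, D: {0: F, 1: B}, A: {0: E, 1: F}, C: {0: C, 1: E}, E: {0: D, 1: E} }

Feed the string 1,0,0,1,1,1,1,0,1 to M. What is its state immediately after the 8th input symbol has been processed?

F

start at F
read '1': F → A
read '0': A → E
read '0': E → D
read '1': D → B
read '1': B → D
read '1': D → B
read '1': B → D
read '0': D → F
After 8 symbols: F.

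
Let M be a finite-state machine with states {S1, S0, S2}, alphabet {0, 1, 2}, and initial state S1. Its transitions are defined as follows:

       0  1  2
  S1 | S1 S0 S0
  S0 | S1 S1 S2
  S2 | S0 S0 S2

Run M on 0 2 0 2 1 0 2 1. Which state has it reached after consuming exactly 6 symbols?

S1 → S1 → S0 → S1 → S0 → S1 → S1
After 6 symbols: S1.

S1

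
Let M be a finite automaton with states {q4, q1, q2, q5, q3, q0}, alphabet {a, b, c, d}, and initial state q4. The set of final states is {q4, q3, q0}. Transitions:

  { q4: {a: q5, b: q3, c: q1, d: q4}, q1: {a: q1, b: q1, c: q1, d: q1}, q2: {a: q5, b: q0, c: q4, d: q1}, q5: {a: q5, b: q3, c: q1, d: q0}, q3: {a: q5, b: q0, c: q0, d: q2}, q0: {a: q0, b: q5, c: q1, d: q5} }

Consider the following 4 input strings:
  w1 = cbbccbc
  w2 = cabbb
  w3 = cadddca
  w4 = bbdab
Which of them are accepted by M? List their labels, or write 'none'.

w1: Trace: q4 -c-> q1 -b-> q1 -b-> q1 -c-> q1 -c-> q1 -b-> q1 -c-> q1  → end q1, rejected
w2: Trace: q4 -c-> q1 -a-> q1 -b-> q1 -b-> q1 -b-> q1  → end q1, rejected
w3: Trace: q4 -c-> q1 -a-> q1 -d-> q1 -d-> q1 -d-> q1 -c-> q1 -a-> q1  → end q1, rejected
w4: Trace: q4 -b-> q3 -b-> q0 -d-> q5 -a-> q5 -b-> q3  → end q3, accepted

w4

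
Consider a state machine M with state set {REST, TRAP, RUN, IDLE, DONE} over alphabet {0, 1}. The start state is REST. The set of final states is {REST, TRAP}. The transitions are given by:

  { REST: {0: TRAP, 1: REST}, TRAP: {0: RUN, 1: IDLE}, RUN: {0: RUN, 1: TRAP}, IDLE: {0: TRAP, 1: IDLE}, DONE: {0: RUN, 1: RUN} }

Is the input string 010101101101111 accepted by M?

start at REST
read '0': REST → TRAP
read '1': TRAP → IDLE
read '0': IDLE → TRAP
read '1': TRAP → IDLE
read '0': IDLE → TRAP
read '1': TRAP → IDLE
read '1': IDLE → IDLE
read '0': IDLE → TRAP
read '1': TRAP → IDLE
read '1': IDLE → IDLE
read '0': IDLE → TRAP
read '1': TRAP → IDLE
read '1': IDLE → IDLE
read '1': IDLE → IDLE
read '1': IDLE → IDLE
End state IDLE is not accepting.

No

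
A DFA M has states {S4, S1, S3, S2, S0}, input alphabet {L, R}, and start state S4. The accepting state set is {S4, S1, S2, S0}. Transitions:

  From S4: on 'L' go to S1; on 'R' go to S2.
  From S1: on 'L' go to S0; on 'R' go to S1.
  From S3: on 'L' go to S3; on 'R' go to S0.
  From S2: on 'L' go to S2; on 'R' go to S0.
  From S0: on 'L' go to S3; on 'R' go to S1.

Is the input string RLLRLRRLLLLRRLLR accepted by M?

Yes

start at S4
read 'R': S4 → S2
read 'L': S2 → S2
read 'L': S2 → S2
read 'R': S2 → S0
read 'L': S0 → S3
read 'R': S3 → S0
read 'R': S0 → S1
read 'L': S1 → S0
read 'L': S0 → S3
read 'L': S3 → S3
read 'L': S3 → S3
read 'R': S3 → S0
read 'R': S0 → S1
read 'L': S1 → S0
read 'L': S0 → S3
read 'R': S3 → S0
End state S0 is accepting.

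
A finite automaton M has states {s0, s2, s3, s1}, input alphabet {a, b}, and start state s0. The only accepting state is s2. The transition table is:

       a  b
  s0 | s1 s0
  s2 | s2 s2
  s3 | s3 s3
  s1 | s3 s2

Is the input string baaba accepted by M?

No

s0 → s0 → s1 → s3 → s3 → s3
End state s3 is not accepting.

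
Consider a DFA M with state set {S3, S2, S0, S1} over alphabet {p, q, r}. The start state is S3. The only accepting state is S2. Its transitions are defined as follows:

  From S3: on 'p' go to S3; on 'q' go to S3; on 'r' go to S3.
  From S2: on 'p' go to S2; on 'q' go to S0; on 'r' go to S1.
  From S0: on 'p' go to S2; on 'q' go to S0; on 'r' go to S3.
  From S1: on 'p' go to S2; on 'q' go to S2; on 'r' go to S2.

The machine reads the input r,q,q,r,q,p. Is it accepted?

No

start at S3
read 'r': S3 → S3
read 'q': S3 → S3
read 'q': S3 → S3
read 'r': S3 → S3
read 'q': S3 → S3
read 'p': S3 → S3
End state S3 is not accepting.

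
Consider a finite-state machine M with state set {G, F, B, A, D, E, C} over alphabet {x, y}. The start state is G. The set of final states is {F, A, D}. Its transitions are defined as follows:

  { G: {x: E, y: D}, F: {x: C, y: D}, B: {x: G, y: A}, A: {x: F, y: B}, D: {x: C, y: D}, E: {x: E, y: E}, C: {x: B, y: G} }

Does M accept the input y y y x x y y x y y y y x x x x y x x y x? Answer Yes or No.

No

G → D → D → D → C → B → A → B → G → D → D → D → D → C → B → G → E → E → E → E → E → E
End state E is not accepting.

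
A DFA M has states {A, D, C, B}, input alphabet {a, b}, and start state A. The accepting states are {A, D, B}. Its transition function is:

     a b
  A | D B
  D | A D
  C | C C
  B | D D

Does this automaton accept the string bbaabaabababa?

Yes

Trace: A -b-> B -b-> D -a-> A -a-> D -b-> D -a-> A -a-> D -b-> D -a-> A -b-> B -a-> D -b-> D -a-> A
End state A is accepting.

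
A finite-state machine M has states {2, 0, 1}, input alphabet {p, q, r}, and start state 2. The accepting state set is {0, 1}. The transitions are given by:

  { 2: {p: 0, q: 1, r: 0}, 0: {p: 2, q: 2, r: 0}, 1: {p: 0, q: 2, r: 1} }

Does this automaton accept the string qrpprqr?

2 → 1 → 1 → 0 → 2 → 0 → 2 → 0
End state 0 is accepting.

Yes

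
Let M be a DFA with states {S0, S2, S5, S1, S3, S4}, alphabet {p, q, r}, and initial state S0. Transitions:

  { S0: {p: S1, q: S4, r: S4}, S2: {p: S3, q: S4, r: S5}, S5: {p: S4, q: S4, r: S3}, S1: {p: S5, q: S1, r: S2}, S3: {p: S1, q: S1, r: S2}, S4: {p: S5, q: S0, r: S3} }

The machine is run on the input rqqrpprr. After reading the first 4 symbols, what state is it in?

S3

S0 → S4 → S0 → S4 → S3
After 4 symbols: S3.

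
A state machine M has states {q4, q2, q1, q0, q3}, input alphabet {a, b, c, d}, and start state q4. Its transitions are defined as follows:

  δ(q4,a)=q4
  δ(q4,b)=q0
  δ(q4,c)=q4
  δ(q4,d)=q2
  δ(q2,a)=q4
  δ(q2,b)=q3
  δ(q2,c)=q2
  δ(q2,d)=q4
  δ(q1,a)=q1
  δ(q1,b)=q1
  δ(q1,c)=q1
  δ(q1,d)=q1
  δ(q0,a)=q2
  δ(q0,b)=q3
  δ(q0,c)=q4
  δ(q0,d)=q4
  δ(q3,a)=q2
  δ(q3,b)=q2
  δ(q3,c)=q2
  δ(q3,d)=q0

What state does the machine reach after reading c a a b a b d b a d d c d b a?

q2

start at q4
read 'c': q4 → q4
read 'a': q4 → q4
read 'a': q4 → q4
read 'b': q4 → q0
read 'a': q0 → q2
read 'b': q2 → q3
read 'd': q3 → q0
read 'b': q0 → q3
read 'a': q3 → q2
read 'd': q2 → q4
read 'd': q4 → q2
read 'c': q2 → q2
read 'd': q2 → q4
read 'b': q4 → q0
read 'a': q0 → q2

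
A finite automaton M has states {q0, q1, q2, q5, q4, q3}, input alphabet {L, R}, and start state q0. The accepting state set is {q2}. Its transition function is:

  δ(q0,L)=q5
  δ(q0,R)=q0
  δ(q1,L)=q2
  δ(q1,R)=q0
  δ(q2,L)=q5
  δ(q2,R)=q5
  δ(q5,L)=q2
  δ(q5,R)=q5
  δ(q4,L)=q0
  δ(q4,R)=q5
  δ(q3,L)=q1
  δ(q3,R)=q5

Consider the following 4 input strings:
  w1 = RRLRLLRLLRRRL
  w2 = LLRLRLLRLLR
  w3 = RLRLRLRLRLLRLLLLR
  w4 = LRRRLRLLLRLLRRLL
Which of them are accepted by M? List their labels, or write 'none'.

w1

w1:
  start at q0
  read 'R': q0 → q0
  read 'R': q0 → q0
  read 'L': q0 → q5
  read 'R': q5 → q5
  read 'L': q5 → q2
  read 'L': q2 → q5
  read 'R': q5 → q5
  read 'L': q5 → q2
  read 'L': q2 → q5
  read 'R': q5 → q5
  read 'R': q5 → q5
  read 'R': q5 → q5
  read 'L': q5 → q2
  end q2, accepted
w2:
  start at q0
  read 'L': q0 → q5
  read 'L': q5 → q2
  read 'R': q2 → q5
  read 'L': q5 → q2
  read 'R': q2 → q5
  read 'L': q5 → q2
  read 'L': q2 → q5
  read 'R': q5 → q5
  read 'L': q5 → q2
  read 'L': q2 → q5
  read 'R': q5 → q5
  end q5, rejected
w3:
  start at q0
  read 'R': q0 → q0
  read 'L': q0 → q5
  read 'R': q5 → q5
  read 'L': q5 → q2
  read 'R': q2 → q5
  read 'L': q5 → q2
  read 'R': q2 → q5
  read 'L': q5 → q2
  read 'R': q2 → q5
  read 'L': q5 → q2
  read 'L': q2 → q5
  read 'R': q5 → q5
  read 'L': q5 → q2
  read 'L': q2 → q5
  read 'L': q5 → q2
  read 'L': q2 → q5
  read 'R': q5 → q5
  end q5, rejected
w4:
  start at q0
  read 'L': q0 → q5
  read 'R': q5 → q5
  read 'R': q5 → q5
  read 'R': q5 → q5
  read 'L': q5 → q2
  read 'R': q2 → q5
  read 'L': q5 → q2
  read 'L': q2 → q5
  read 'L': q5 → q2
  read 'R': q2 → q5
  read 'L': q5 → q2
  read 'L': q2 → q5
  read 'R': q5 → q5
  read 'R': q5 → q5
  read 'L': q5 → q2
  read 'L': q2 → q5
  end q5, rejected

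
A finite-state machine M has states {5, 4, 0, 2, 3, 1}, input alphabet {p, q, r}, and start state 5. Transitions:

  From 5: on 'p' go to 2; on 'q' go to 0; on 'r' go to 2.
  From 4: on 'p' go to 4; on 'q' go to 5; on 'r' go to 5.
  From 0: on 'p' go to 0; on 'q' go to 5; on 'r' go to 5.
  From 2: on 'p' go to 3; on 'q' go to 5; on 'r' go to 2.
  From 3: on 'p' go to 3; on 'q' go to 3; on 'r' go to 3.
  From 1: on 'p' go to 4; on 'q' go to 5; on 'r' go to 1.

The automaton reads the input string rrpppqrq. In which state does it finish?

3

start at 5
read 'r': 5 → 2
read 'r': 2 → 2
read 'p': 2 → 3
read 'p': 3 → 3
read 'p': 3 → 3
read 'q': 3 → 3
read 'r': 3 → 3
read 'q': 3 → 3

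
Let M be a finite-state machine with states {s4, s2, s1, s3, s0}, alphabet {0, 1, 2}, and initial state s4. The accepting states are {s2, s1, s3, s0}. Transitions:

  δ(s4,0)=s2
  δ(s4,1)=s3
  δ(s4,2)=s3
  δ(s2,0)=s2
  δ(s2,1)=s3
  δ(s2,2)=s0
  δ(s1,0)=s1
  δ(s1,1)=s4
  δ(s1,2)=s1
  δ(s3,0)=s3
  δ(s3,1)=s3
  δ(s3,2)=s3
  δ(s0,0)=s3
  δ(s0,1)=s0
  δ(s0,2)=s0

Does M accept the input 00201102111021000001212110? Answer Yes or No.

s4 → s2 → s2 → s0 → s3 → s3 → s3 → s3 → s3 → s3 → s3 → s3 → s3 → s3 → s3 → s3 → s3 → s3 → s3 → s3 → s3 → s3 → s3 → s3 → s3 → s3 → s3
End state s3 is accepting.

Yes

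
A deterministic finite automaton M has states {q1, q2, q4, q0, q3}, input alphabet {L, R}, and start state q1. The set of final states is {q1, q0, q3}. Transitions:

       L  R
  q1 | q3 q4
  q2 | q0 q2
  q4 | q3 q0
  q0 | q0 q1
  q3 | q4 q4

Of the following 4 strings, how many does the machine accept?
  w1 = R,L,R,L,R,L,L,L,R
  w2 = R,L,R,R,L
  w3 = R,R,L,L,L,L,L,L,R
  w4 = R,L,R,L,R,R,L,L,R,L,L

w1:
  start at q1
  read 'R': q1 → q4
  read 'L': q4 → q3
  read 'R': q3 → q4
  read 'L': q4 → q3
  read 'R': q3 → q4
  read 'L': q4 → q3
  read 'L': q3 → q4
  read 'L': q4 → q3
  read 'R': q3 → q4
  end q4, rejected
w2:
  start at q1
  read 'R': q1 → q4
  read 'L': q4 → q3
  read 'R': q3 → q4
  read 'R': q4 → q0
  read 'L': q0 → q0
  end q0, accepted
w3:
  start at q1
  read 'R': q1 → q4
  read 'R': q4 → q0
  read 'L': q0 → q0
  read 'L': q0 → q0
  read 'L': q0 → q0
  read 'L': q0 → q0
  read 'L': q0 → q0
  read 'L': q0 → q0
  read 'R': q0 → q1
  end q1, accepted
w4:
  start at q1
  read 'R': q1 → q4
  read 'L': q4 → q3
  read 'R': q3 → q4
  read 'L': q4 → q3
  read 'R': q3 → q4
  read 'R': q4 → q0
  read 'L': q0 → q0
  read 'L': q0 → q0
  read 'R': q0 → q1
  read 'L': q1 → q3
  read 'L': q3 → q4
  end q4, rejected

2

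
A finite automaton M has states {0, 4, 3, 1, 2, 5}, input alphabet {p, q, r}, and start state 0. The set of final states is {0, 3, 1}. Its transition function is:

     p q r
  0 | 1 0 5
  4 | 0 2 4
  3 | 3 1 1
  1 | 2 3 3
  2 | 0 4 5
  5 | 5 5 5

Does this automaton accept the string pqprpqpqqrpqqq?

start at 0
read 'p': 0 → 1
read 'q': 1 → 3
read 'p': 3 → 3
read 'r': 3 → 1
read 'p': 1 → 2
read 'q': 2 → 4
read 'p': 4 → 0
read 'q': 0 → 0
read 'q': 0 → 0
read 'r': 0 → 5
read 'p': 5 → 5
read 'q': 5 → 5
read 'q': 5 → 5
read 'q': 5 → 5
End state 5 is not accepting.

No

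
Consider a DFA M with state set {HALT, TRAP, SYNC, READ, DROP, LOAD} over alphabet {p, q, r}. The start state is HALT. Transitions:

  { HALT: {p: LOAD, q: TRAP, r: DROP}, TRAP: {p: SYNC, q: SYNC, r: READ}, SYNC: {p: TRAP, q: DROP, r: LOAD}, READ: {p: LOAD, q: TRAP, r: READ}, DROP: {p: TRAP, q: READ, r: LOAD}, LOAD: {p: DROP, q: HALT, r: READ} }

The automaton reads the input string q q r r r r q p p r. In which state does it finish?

READ

Trace: HALT -q-> TRAP -q-> SYNC -r-> LOAD -r-> READ -r-> READ -r-> READ -q-> TRAP -p-> SYNC -p-> TRAP -r-> READ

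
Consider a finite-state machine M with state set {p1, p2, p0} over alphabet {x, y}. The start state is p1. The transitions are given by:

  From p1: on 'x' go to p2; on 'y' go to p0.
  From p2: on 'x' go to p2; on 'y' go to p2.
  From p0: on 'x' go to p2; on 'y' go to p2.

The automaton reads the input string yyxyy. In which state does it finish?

Trace: p1 -y-> p0 -y-> p2 -x-> p2 -y-> p2 -y-> p2

p2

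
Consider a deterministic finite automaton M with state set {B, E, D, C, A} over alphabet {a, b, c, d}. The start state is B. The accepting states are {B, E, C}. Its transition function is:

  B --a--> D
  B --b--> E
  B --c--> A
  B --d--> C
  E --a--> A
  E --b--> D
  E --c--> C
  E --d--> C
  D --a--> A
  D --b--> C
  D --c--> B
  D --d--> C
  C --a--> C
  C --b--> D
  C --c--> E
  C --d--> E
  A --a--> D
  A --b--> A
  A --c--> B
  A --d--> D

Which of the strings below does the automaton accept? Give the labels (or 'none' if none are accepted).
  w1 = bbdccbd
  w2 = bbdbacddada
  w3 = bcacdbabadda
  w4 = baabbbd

w1, w4

w1: B → E → D → C → E → C → D → C  → end C, accepted
w2: B → E → D → C → D → A → B → C → E → A → D → A  → end A, rejected
w3: B → E → C → C → E → C → D → A → A → D → C → E → A  → end A, rejected
w4: B → E → A → D → C → D → C → E  → end E, accepted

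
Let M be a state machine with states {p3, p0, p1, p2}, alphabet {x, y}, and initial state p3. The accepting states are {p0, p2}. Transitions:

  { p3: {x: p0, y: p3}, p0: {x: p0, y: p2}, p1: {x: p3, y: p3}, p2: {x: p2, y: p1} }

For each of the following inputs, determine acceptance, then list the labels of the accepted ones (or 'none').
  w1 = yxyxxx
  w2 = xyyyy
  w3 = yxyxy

w1

w1: Trace: p3 -y-> p3 -x-> p0 -y-> p2 -x-> p2 -x-> p2 -x-> p2  → end p2, accepted
w2: Trace: p3 -x-> p0 -y-> p2 -y-> p1 -y-> p3 -y-> p3  → end p3, rejected
w3: Trace: p3 -y-> p3 -x-> p0 -y-> p2 -x-> p2 -y-> p1  → end p1, rejected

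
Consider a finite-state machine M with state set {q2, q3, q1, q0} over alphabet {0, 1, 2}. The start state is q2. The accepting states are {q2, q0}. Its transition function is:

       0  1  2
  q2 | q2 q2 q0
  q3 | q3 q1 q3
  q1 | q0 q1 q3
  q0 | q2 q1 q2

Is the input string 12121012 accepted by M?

No

start at q2
read '1': q2 → q2
read '2': q2 → q0
read '1': q0 → q1
read '2': q1 → q3
read '1': q3 → q1
read '0': q1 → q0
read '1': q0 → q1
read '2': q1 → q3
End state q3 is not accepting.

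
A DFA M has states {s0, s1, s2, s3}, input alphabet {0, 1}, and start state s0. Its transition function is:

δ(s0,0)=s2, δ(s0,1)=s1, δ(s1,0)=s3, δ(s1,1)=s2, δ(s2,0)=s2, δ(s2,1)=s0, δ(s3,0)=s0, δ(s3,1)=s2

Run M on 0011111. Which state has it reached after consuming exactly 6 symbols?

s0

start at s0
read '0': s0 → s2
read '0': s2 → s2
read '1': s2 → s0
read '1': s0 → s1
read '1': s1 → s2
read '1': s2 → s0
After 6 symbols: s0.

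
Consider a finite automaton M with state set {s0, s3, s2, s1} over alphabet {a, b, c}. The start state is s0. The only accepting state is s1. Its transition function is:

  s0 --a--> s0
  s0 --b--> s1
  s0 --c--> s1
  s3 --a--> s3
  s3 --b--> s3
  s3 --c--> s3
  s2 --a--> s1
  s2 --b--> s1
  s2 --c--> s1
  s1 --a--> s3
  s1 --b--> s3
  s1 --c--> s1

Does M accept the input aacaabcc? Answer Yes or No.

No

start at s0
read 'a': s0 → s0
read 'a': s0 → s0
read 'c': s0 → s1
read 'a': s1 → s3
read 'a': s3 → s3
read 'b': s3 → s3
read 'c': s3 → s3
read 'c': s3 → s3
End state s3 is not accepting.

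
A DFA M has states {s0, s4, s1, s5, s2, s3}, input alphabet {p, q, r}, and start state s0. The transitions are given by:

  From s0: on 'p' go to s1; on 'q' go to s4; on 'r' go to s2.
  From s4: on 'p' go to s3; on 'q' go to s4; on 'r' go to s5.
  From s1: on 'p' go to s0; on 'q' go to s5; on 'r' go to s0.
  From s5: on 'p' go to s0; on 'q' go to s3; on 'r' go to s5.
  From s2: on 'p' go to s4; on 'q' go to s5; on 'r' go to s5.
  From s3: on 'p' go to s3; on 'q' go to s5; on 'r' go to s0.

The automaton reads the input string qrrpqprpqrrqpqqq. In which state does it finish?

s5

s0 → s4 → s5 → s5 → s0 → s4 → s3 → s0 → s1 → s5 → s5 → s5 → s3 → s3 → s5 → s3 → s5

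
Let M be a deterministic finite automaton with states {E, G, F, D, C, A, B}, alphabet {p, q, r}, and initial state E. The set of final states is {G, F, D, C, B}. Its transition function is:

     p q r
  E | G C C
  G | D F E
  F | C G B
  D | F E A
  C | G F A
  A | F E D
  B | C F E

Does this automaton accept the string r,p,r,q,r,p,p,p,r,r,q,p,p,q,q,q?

E → C → G → E → C → A → F → C → G → E → C → F → C → G → F → G → F
End state F is accepting.

Yes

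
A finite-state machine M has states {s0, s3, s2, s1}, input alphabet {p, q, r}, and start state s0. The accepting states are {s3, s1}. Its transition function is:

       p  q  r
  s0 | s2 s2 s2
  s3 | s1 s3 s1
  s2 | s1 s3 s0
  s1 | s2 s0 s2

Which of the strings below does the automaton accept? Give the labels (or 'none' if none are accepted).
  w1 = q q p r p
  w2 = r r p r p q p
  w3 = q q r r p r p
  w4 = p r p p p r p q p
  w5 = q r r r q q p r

w1, w2, w3, w4

w1:
  start at s0
  read 'q': s0 → s2
  read 'q': s2 → s3
  read 'p': s3 → s1
  read 'r': s1 → s2
  read 'p': s2 → s1
  end s1, accepted
w2:
  start at s0
  read 'r': s0 → s2
  read 'r': s2 → s0
  read 'p': s0 → s2
  read 'r': s2 → s0
  read 'p': s0 → s2
  read 'q': s2 → s3
  read 'p': s3 → s1
  end s1, accepted
w3:
  start at s0
  read 'q': s0 → s2
  read 'q': s2 → s3
  read 'r': s3 → s1
  read 'r': s1 → s2
  read 'p': s2 → s1
  read 'r': s1 → s2
  read 'p': s2 → s1
  end s1, accepted
w4:
  start at s0
  read 'p': s0 → s2
  read 'r': s2 → s0
  read 'p': s0 → s2
  read 'p': s2 → s1
  read 'p': s1 → s2
  read 'r': s2 → s0
  read 'p': s0 → s2
  read 'q': s2 → s3
  read 'p': s3 → s1
  end s1, accepted
w5:
  start at s0
  read 'q': s0 → s2
  read 'r': s2 → s0
  read 'r': s0 → s2
  read 'r': s2 → s0
  read 'q': s0 → s2
  read 'q': s2 → s3
  read 'p': s3 → s1
  read 'r': s1 → s2
  end s2, rejected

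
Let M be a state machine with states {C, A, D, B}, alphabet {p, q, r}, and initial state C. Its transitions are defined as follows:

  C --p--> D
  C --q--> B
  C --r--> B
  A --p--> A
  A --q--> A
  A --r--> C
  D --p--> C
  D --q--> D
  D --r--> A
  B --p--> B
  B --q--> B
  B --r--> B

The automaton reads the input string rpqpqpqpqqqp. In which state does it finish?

B

Trace: C -r-> B -p-> B -q-> B -p-> B -q-> B -p-> B -q-> B -p-> B -q-> B -q-> B -q-> B -p-> B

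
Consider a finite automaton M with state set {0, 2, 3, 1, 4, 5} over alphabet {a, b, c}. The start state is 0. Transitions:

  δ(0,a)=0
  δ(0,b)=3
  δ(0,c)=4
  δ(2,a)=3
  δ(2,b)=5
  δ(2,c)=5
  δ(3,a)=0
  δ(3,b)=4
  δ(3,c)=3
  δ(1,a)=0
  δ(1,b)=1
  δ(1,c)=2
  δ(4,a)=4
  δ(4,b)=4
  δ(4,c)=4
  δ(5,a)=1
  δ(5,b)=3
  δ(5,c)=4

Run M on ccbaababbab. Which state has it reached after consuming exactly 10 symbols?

4

start at 0
read 'c': 0 → 4
read 'c': 4 → 4
read 'b': 4 → 4
read 'a': 4 → 4
read 'a': 4 → 4
read 'b': 4 → 4
read 'a': 4 → 4
read 'b': 4 → 4
read 'b': 4 → 4
read 'a': 4 → 4
After 10 symbols: 4.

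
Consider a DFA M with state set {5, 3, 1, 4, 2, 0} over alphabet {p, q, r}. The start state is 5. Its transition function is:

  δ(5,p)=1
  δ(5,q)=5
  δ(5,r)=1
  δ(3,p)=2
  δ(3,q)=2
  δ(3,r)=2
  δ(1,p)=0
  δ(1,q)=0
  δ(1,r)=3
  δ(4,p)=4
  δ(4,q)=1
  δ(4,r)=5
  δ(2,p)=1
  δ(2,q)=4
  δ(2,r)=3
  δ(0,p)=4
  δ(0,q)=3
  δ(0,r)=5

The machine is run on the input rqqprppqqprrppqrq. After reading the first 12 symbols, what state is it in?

Trace: 5 -r-> 1 -q-> 0 -q-> 3 -p-> 2 -r-> 3 -p-> 2 -p-> 1 -q-> 0 -q-> 3 -p-> 2 -r-> 3 -r-> 2
After 12 symbols: 2.

2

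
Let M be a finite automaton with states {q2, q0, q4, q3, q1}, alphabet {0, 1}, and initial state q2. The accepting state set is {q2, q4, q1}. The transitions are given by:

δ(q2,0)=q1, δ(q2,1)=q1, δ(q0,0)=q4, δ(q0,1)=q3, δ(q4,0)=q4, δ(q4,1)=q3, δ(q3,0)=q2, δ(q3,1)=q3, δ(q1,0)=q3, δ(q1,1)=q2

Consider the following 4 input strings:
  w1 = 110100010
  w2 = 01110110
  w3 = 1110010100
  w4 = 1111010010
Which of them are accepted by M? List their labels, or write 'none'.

w1:
  start at q2
  read '1': q2 → q1
  read '1': q1 → q2
  read '0': q2 → q1
  read '1': q1 → q2
  read '0': q2 → q1
  read '0': q1 → q3
  read '0': q3 → q2
  read '1': q2 → q1
  read '0': q1 → q3
  end q3, rejected
w2:
  start at q2
  read '0': q2 → q1
  read '1': q1 → q2
  read '1': q2 → q1
  read '1': q1 → q2
  read '0': q2 → q1
  read '1': q1 → q2
  read '1': q2 → q1
  read '0': q1 → q3
  end q3, rejected
w3:
  start at q2
  read '1': q2 → q1
  read '1': q1 → q2
  read '1': q2 → q1
  read '0': q1 → q3
  read '0': q3 → q2
  read '1': q2 → q1
  read '0': q1 → q3
  read '1': q3 → q3
  read '0': q3 → q2
  read '0': q2 → q1
  end q1, accepted
w4:
  start at q2
  read '1': q2 → q1
  read '1': q1 → q2
  read '1': q2 → q1
  read '1': q1 → q2
  read '0': q2 → q1
  read '1': q1 → q2
  read '0': q2 → q1
  read '0': q1 → q3
  read '1': q3 → q3
  read '0': q3 → q2
  end q2, accepted

w3, w4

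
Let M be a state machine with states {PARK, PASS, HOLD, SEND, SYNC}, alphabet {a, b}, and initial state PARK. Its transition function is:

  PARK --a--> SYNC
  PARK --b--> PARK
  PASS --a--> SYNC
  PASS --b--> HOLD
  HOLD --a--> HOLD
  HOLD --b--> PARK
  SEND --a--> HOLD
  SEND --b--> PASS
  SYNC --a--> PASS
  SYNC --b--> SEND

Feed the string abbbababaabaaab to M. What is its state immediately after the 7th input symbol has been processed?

start at PARK
read 'a': PARK → SYNC
read 'b': SYNC → SEND
read 'b': SEND → PASS
read 'b': PASS → HOLD
read 'a': HOLD → HOLD
read 'b': HOLD → PARK
read 'a': PARK → SYNC
After 7 symbols: SYNC.

SYNC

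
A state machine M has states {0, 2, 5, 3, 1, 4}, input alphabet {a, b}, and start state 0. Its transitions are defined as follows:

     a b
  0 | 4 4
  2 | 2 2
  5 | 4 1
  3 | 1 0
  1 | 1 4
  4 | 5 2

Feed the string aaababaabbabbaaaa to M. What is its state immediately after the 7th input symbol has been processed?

2

Trace: 0 -a-> 4 -a-> 5 -a-> 4 -b-> 2 -a-> 2 -b-> 2 -a-> 2
After 7 symbols: 2.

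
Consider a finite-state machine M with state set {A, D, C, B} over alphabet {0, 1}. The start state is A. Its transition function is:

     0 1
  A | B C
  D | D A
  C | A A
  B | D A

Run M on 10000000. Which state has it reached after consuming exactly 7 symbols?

Trace: A -1-> C -0-> A -0-> B -0-> D -0-> D -0-> D -0-> D
After 7 symbols: D.

D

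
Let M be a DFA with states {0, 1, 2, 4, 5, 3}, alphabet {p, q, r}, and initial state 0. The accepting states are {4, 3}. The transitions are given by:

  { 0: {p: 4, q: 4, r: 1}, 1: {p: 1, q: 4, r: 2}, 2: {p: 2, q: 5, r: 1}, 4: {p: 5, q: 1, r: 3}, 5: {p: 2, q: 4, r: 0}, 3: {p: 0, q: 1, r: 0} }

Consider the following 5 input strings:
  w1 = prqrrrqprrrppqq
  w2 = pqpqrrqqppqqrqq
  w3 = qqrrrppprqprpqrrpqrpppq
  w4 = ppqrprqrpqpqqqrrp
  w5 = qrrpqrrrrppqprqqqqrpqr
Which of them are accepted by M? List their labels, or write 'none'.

w1: Trace: 0 -p-> 4 -r-> 3 -q-> 1 -r-> 2 -r-> 1 -r-> 2 -q-> 5 -p-> 2 -r-> 1 -r-> 2 -r-> 1 -p-> 1 -p-> 1 -q-> 4 -q-> 1  → end 1, rejected
w2: Trace: 0 -p-> 4 -q-> 1 -p-> 1 -q-> 4 -r-> 3 -r-> 0 -q-> 4 -q-> 1 -p-> 1 -p-> 1 -q-> 4 -q-> 1 -r-> 2 -q-> 5 -q-> 4  → end 4, accepted
w3: Trace: 0 -q-> 4 -q-> 1 -r-> 2 -r-> 1 -r-> 2 -p-> 2 -p-> 2 -p-> 2 -r-> 1 -q-> 4 -p-> 5 -r-> 0 -p-> 4 -q-> 1 -r-> 2 -r-> 1 -p-> 1 -q-> 4 -r-> 3 -p-> 0 -p-> 4 -p-> 5 -q-> 4  → end 4, accepted
w4: Trace: 0 -p-> 4 -p-> 5 -q-> 4 -r-> 3 -p-> 0 -r-> 1 -q-> 4 -r-> 3 -p-> 0 -q-> 4 -p-> 5 -q-> 4 -q-> 1 -q-> 4 -r-> 3 -r-> 0 -p-> 4  → end 4, accepted
w5: Trace: 0 -q-> 4 -r-> 3 -r-> 0 -p-> 4 -q-> 1 -r-> 2 -r-> 1 -r-> 2 -r-> 1 -p-> 1 -p-> 1 -q-> 4 -p-> 5 -r-> 0 -q-> 4 -q-> 1 -q-> 4 -q-> 1 -r-> 2 -p-> 2 -q-> 5 -r-> 0  → end 0, rejected

w2, w3, w4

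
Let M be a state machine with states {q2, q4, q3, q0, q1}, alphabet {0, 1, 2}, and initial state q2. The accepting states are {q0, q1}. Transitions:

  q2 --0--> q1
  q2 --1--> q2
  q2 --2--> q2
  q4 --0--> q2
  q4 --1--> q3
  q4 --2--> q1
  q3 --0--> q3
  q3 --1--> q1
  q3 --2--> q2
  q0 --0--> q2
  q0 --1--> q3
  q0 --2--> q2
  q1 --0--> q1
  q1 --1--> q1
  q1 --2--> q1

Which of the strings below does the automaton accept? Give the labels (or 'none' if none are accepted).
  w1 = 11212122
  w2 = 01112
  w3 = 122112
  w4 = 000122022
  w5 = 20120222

w1:
  start at q2
  read '1': q2 → q2
  read '1': q2 → q2
  read '2': q2 → q2
  read '1': q2 → q2
  read '2': q2 → q2
  read '1': q2 → q2
  read '2': q2 → q2
  read '2': q2 → q2
  end q2, rejected
w2:
  start at q2
  read '0': q2 → q1
  read '1': q1 → q1
  read '1': q1 → q1
  read '1': q1 → q1
  read '2': q1 → q1
  end q1, accepted
w3:
  start at q2
  read '1': q2 → q2
  read '2': q2 → q2
  read '2': q2 → q2
  read '1': q2 → q2
  read '1': q2 → q2
  read '2': q2 → q2
  end q2, rejected
w4:
  start at q2
  read '0': q2 → q1
  read '0': q1 → q1
  read '0': q1 → q1
  read '1': q1 → q1
  read '2': q1 → q1
  read '2': q1 → q1
  read '0': q1 → q1
  read '2': q1 → q1
  read '2': q1 → q1
  end q1, accepted
w5:
  start at q2
  read '2': q2 → q2
  read '0': q2 → q1
  read '1': q1 → q1
  read '2': q1 → q1
  read '0': q1 → q1
  read '2': q1 → q1
  read '2': q1 → q1
  read '2': q1 → q1
  end q1, accepted

w2, w4, w5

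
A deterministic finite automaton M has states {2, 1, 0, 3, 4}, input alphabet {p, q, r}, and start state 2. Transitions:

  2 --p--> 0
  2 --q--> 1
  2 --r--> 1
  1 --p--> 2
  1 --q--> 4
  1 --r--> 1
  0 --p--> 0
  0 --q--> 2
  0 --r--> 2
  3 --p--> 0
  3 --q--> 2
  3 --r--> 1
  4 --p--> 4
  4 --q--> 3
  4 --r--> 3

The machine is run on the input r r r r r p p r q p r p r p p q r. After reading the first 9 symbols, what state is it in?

start at 2
read 'r': 2 → 1
read 'r': 1 → 1
read 'r': 1 → 1
read 'r': 1 → 1
read 'r': 1 → 1
read 'p': 1 → 2
read 'p': 2 → 0
read 'r': 0 → 2
read 'q': 2 → 1
After 9 symbols: 1.

1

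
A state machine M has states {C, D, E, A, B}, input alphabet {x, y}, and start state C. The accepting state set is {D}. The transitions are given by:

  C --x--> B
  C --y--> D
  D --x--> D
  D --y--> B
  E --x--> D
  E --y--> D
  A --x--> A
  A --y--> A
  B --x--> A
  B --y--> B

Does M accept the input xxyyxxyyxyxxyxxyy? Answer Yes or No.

C → B → A → A → A → A → A → A → A → A → A → A → A → A → A → A → A → A
End state A is not accepting.

No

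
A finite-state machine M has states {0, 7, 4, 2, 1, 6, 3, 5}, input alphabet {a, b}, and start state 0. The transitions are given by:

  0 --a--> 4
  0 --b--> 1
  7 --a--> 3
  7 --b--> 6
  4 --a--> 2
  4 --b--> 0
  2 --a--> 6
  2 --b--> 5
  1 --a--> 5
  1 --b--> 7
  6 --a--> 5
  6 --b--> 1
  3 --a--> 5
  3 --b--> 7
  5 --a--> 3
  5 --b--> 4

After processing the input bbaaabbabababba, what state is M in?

5

start at 0
read 'b': 0 → 1
read 'b': 1 → 7
read 'a': 7 → 3
read 'a': 3 → 5
read 'a': 5 → 3
read 'b': 3 → 7
read 'b': 7 → 6
read 'a': 6 → 5
read 'b': 5 → 4
read 'a': 4 → 2
read 'b': 2 → 5
read 'a': 5 → 3
read 'b': 3 → 7
read 'b': 7 → 6
read 'a': 6 → 5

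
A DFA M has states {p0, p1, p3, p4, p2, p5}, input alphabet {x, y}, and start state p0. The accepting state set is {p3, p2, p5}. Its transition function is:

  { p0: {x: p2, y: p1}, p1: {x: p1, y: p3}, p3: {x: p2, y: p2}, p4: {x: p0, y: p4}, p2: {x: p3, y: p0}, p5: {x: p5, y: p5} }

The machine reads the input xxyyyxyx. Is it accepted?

Trace: p0 -x-> p2 -x-> p3 -y-> p2 -y-> p0 -y-> p1 -x-> p1 -y-> p3 -x-> p2
End state p2 is accepting.

Yes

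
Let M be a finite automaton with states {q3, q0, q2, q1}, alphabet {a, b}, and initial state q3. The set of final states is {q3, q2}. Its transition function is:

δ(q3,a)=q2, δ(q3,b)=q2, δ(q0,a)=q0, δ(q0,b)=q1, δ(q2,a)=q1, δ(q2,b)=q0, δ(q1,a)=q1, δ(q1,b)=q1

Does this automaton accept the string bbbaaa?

q3 → q2 → q0 → q1 → q1 → q1 → q1
End state q1 is not accepting.

No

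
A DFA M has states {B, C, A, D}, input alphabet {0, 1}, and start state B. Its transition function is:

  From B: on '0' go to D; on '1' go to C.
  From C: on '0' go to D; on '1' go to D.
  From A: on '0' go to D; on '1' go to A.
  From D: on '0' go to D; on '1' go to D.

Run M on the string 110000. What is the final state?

D

B → C → D → D → D → D → D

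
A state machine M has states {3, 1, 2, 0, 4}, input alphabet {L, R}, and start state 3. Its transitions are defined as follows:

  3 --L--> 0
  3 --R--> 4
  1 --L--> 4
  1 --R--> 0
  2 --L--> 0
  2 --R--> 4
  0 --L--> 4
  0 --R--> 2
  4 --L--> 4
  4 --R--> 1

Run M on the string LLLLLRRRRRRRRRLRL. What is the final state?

4

Trace: 3 -L-> 0 -L-> 4 -L-> 4 -L-> 4 -L-> 4 -R-> 1 -R-> 0 -R-> 2 -R-> 4 -R-> 1 -R-> 0 -R-> 2 -R-> 4 -R-> 1 -L-> 4 -R-> 1 -L-> 4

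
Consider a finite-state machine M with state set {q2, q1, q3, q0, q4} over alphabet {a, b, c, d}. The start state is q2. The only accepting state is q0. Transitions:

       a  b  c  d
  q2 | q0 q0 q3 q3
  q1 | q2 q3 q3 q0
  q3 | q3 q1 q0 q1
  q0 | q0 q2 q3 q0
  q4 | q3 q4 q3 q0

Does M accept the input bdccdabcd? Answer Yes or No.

Trace: q2 -b-> q0 -d-> q0 -c-> q3 -c-> q0 -d-> q0 -a-> q0 -b-> q2 -c-> q3 -d-> q1
End state q1 is not accepting.

No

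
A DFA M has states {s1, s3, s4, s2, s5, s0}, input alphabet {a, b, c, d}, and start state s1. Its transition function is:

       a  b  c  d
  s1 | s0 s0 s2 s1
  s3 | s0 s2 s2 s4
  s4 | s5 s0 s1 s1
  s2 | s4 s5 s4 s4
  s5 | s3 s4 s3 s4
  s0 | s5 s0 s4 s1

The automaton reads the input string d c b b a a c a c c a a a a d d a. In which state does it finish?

start at s1
read 'd': s1 → s1
read 'c': s1 → s2
read 'b': s2 → s5
read 'b': s5 → s4
read 'a': s4 → s5
read 'a': s5 → s3
read 'c': s3 → s2
read 'a': s2 → s4
read 'c': s4 → s1
read 'c': s1 → s2
read 'a': s2 → s4
read 'a': s4 → s5
read 'a': s5 → s3
read 'a': s3 → s0
read 'd': s0 → s1
read 'd': s1 → s1
read 'a': s1 → s0

s0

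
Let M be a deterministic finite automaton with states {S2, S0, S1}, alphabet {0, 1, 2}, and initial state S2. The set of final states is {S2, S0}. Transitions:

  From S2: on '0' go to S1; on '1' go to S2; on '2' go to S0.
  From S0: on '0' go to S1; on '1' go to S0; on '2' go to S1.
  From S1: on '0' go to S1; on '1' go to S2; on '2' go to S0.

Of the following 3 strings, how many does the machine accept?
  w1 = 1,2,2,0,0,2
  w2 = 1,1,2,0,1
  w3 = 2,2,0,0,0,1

3

w1: Trace: S2 -1-> S2 -2-> S0 -2-> S1 -0-> S1 -0-> S1 -2-> S0  → end S0, accepted
w2: Trace: S2 -1-> S2 -1-> S2 -2-> S0 -0-> S1 -1-> S2  → end S2, accepted
w3: Trace: S2 -2-> S0 -2-> S1 -0-> S1 -0-> S1 -0-> S1 -1-> S2  → end S2, accepted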